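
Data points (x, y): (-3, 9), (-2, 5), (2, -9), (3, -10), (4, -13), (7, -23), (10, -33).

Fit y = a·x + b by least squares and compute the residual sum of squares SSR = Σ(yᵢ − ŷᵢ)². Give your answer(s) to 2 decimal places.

Sums needed: Σx·x = 191, Σx = 21, Σ1 = 7.
And Σx·y = -628, Σy = -74.
Normal equations: [[191, 21]; [21, 7]]·[a, b]ᵀ = [-628, -74]ᵀ.
Eliminating b: 7·(row 1) − 21·(row 2) gives 896·a = 7·(-628) − 21·(-74) = -2842, so a = -203/64.
Then b = ((-74) − 21·(-203/64))/7 = -473/448.
Residuals: 121/224, -129/448, -717/448, 4/7, 333/448, 29/112, -101/448; SSR = 881/224.

SSR = 3.93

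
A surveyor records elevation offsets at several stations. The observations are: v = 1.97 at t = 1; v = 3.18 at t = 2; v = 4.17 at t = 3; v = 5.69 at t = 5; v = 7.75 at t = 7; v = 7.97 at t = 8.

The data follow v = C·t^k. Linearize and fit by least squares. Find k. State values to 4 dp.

k = 0.6807

Let Y = ln v. Fitting Y = k·ln t + ln C by least squares:
Σln t = 7.4265, Σ(ln t)² = 12.3883, Σln v = 9.1249, Σln t·ln v = 13.4699.
Equations: 12.3883·k + 7.4265·ln C = 13.4699;  7.4265·k + 6·ln C = 9.1249.
Δ = 12.3883·6 − (7.4265)² = 19.1764; k = (13.4699·6 − 7.4265·9.1249)/19.1764 = 0.68065, ln C = (12.3883·9.1249 − 7.4265·13.4699)/19.1764 = 0.67834.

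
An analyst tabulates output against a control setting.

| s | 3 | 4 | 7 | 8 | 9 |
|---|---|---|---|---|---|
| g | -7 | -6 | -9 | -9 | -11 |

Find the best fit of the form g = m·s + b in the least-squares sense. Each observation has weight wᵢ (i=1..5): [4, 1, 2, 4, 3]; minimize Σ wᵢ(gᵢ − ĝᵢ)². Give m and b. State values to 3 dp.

m = -0.598, b = -4.839

Sums needed: Σwᵢ·s·s = 649, Σwᵢ·s = 89, Σwᵢ·1 = 14.
And Σwᵢ·s·g = -819, Σwᵢ·g = -121.
Normal equations: [[649, 89]; [89, 14]]·[m, b]ᵀ = [-819, -121]ᵀ.
Eliminating b: 14·(row 1) − 89·(row 2) gives 1165·m = 14·(-819) − 89·(-121) = -697, so m = -697/1165.
Then b = ((-121) − 89·(-697/1165))/14 = -5638/1165.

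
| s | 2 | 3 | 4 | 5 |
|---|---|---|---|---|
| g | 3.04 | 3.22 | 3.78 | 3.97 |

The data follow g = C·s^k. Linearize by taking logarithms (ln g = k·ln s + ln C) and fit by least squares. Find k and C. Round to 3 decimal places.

k = 0.310, C = 2.401

Let Y = ln g. Fitting Y = k·ln s + ln C by least squares:
XᵀX = [[6.1995, 4.7875]; [4.7875, 4]], rhs = [6.1178, 4.9897]ᵀ  (here Σln s = 4.7875, Σ(ln s)² = 6.1995, Σln g = 4.9897, Σln s·ln g = 6.1178).
Solving (det = 1.8779): k = 0.31041, ln C = 0.87591, so C = exp(0.87591) = 2.40106.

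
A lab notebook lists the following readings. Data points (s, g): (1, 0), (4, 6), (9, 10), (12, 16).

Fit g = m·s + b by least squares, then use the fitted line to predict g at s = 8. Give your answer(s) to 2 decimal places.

The normal equations are: 242·m + 26·b = 306;  26·m + 4·b = 32.
Determinant 242·4 − 26² = 292.
m = (306·4 − 26·32)/292 = 98/73; b = (242·32 − 26·306)/292 = -53/73.
At s = 8: ĝ = (98/73)·(8) + (-53/73)·(1) = 731/73.

ĝ = 10.01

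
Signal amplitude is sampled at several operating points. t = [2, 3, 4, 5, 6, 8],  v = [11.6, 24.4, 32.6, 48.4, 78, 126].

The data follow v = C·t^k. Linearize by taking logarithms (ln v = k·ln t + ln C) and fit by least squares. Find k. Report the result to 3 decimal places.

k = 1.700

Let Y = ln v. Fitting Y = k·ln t + ln C by least squares:
AᵀA = [[13.7340, 8.6587]; [8.6587, 6]], rhs = [34.1456, 22.2024]ᵀ  (here Σln t = 8.6587, Σ(ln t)² = 13.7340, Σln v = 22.2024, Σln t·ln v = 34.1456).
Δ = 13.7340·6 − (8.6587)² = 7.4309; k = (34.1456·6 − 8.6587·22.2024)/7.4309 = 1.69960, ln C = (13.7340·22.2024 − 8.6587·34.1456)/7.4309 = 1.24768.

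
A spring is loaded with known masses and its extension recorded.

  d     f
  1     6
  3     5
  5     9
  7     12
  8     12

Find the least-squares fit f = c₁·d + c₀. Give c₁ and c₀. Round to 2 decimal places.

Sums needed: Σd·d = 148, Σd = 24, Σ1 = 5.
For Aᵀf: Σd·f = 246, Σf = 44.
So AᵀA·[c₁, c₀]ᵀ = Aᵀf: [[148, 24]; [24, 5]]·[c₁, c₀]ᵀ = [246, 44]ᵀ.
Eliminating c₀: 5·(row 1) − 24·(row 2) gives 164·c₁ = 5·246 − 24·44 = 174, so c₁ = 87/82.
Then c₀ = (44 − 24·(87/82))/5 = 152/41.

c₁ = 1.06, c₀ = 3.71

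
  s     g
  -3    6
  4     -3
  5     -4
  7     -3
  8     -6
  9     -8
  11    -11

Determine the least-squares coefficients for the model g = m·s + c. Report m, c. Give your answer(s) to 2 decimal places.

The normal system MᵀM·[m, c]ᵀ = Mᵀg is [[365, 41]; [41, 7]]·[m, c]ᵀ = [-312, -29]ᵀ.
det = 365·7 − 41² = 874.
m = ((-312)·7 − 41·(-29))/874 = -995/874; c = (365·(-29) − 41·(-312))/874 = 2207/874.

m = -1.14, c = 2.53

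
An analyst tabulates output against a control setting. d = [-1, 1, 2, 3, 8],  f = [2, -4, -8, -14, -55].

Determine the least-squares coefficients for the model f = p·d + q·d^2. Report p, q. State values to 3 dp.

Sums needed: Σd·d = 79, Σd·d^2 = 547, Σd^2·d^2 = 4195.
For Mᵀf: Σd·f = -504, Σd^2·f = -3680.
Δ = 79·4195 − 547² = 32196.
p = ((-504)·4195 − 547·(-3680))/32196 = -25330/8049; q = (79·(-3680) − 547·(-504))/32196 = -3758/8049.

p = -3.147, q = -0.467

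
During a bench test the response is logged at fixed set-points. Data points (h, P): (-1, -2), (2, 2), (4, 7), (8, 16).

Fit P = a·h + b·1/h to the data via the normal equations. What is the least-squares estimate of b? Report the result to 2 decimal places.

b = -0.77

Sums needed: Σh·h = 85, Σh·1/h = 4, Σ1/h·1/h = 85/64.
Moment sums: Σh·P = 162, Σ1/h·P = 27/4.
AᵀA·[a, b]ᵀ = AᵀP becomes [[85, 4]; [4, 85/64]]·[a, b]ᵀ = [162, 27/4]ᵀ.
Eliminating b: (85/64)·(row 1) − 4·(row 2) gives (6201/64)·a = (85/64)·162 − 4·(27/4) = 6021/32, so a = 1338/689.
Then b = ((27/4) − 4·(1338/689))/(85/64) = -528/689.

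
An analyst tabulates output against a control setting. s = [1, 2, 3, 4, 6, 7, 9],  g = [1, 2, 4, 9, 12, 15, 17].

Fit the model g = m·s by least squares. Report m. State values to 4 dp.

m = 1.9541

Entries of MᵀM: Σs·s = 196.
Right-hand side: Σs·g = 383.
Hence m = 383 / 196 ≈ 1.95408.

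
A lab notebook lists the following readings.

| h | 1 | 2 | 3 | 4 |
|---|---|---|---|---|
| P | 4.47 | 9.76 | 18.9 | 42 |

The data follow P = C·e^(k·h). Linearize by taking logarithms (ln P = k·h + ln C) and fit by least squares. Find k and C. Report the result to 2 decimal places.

Taking logs, ln P = k·h + ln C, so regress ln P on h.
XᵀX = [[30.0000, 10.0000]; [10.0000, 4]], rhs = [29.8221, 10.4525]ᵀ  (here Σh = 10.0000, Σ(h)² = 30.0000, Σln P = 10.4525, Σh·ln P = 29.8221).
Slope k = (n·Σh·ln P − Σh·Σln P)/(n·Σ(h)² − (Σh)²) = (4·29.8221 − 10.0000·10.4525)/20.0000 = 0.73817; ln C = (Σln P − k·Σh)/n = 0.76770, so C = exp(0.76770) = 2.15480.

k = 0.74, C = 2.15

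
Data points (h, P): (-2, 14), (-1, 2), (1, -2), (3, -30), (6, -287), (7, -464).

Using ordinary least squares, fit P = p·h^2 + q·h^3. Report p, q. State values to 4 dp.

Sums needed: Σh^2·h^2 = 3796, Σh^2·h^3 = 24794, Σh^3·h^3 = 165100.
And Σh^2·P = -33282, Σh^3·P = -222070.
Normal equations: [[3796, 24794]; [24794, 165100]]·[p, q]ᵀ = [-33282, -222070]ᵀ.
Eliminating q: 165100·(row 1) − 24794·(row 2) gives 11977164·p = 165100·(-33282) − 24794·(-222070) = 11145380, so p = 2786345/2994291.
Then q = ((-222070) − 24794·(2786345/2994291))/165100 = -4445953/2994291.

p = 0.9306, q = -1.4848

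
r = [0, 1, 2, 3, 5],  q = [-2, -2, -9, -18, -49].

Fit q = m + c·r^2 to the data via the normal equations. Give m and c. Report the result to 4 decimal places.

From the data, Σ1 = 5, Σr^2 = 39, Σr^2·r^2 = 723.
For Xᵀq: Σq = -80, Σr^2·q = -1425.
XᵀX·[m, c]ᵀ = Xᵀq becomes [[5, 39]; [39, 723]]·[m, c]ᵀ = [-80, -1425]ᵀ.
det = 5·723 − 39² = 2094.
m = ((-80)·723 − 39·(-1425))/2094 = -755/698; c = (5·(-1425) − 39·(-80))/2094 = -1335/698.

m = -1.0817, c = -1.9126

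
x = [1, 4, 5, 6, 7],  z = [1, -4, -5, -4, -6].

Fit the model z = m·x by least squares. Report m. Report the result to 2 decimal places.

m = -0.83

Forming MᵀM = [[127]] and Mᵀz = [-106]ᵀ gives MᵀM·[m]ᵀ = Mᵀz.
m = (-106)/127 = -0.834646.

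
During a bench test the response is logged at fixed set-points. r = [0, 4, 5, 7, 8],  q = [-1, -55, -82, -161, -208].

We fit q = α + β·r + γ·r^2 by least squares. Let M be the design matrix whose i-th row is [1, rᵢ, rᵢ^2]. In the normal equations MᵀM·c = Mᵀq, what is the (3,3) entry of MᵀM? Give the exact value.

Row 3 ↔ basis r^2, column 3 ↔ basis r^2, so (MᵀM)_{3,3} = Σᵢ (r^2)·(r^2) = (0)·(0) + (16)·(16) + (25)·(25) + (49)·(49) + (64)·(64) = 7378.

7378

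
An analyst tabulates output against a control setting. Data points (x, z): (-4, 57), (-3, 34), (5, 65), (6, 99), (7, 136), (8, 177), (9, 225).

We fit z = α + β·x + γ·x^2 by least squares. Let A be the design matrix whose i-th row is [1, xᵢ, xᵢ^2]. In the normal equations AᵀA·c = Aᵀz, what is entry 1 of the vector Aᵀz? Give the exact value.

793

Entry 1 ↔ basis 1, so (Aᵀz)_{1} = Σᵢ zᵢ = (1)·(57) + (1)·(34) + (1)·(65) + (1)·(99) + (1)·(136) + (1)·(177) + (1)·(225) = 793.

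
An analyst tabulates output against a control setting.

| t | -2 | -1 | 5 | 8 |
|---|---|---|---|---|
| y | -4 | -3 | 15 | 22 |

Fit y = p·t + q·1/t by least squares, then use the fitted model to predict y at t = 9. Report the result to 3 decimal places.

Entries of AᵀA: Σt·t = 94, Σt·1/t = 4, Σ1/t·1/t = 2089/1600.
Right-hand side: Σt·y = 262, Σ1/t·y = 43/4.
Eliminating q: (2089/1600)·(row 1) − 4·(row 2) gives (85383/800)·p = (2089/1600)·262 − 4·(43/4) = 239259/800, so p = 79753/28461.
Then q = ((43/4) − 4·(79753/28461))/(2089/1600) = -10000/28461.
At t = 9: ŷ = (79753/28461)·(9) + (-10000/28461)·(1/9) = 6449993/256149.

ŷ = 25.181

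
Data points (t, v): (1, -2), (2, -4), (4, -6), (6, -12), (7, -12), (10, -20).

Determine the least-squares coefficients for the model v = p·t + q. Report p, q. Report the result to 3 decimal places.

p = -1.964, q = 0.488

Forming AᵀA = [[206, 30]; [30, 6]] and Aᵀv = [-390, -56]ᵀ gives AᵀA·[p, q]ᵀ = Aᵀv.
det = 206·6 − 30² = 336.
p = ((-390)·6 − 30·(-56))/336 = -55/28; q = (206·(-56) − 30·(-390))/336 = 41/84.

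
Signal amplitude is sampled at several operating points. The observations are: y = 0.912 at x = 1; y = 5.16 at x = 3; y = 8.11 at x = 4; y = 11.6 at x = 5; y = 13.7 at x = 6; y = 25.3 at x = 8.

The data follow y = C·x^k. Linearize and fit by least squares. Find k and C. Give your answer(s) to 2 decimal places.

k = 1.57, C = 0.91

With ln yᵢ as the transformed response and ln xᵢ as the regressor:
XᵀX = [[13.2535, 7.9655]; [7.9655, 6]], rhs = [20.0572, 11.9411]ᵀ  (here Σln x = 7.9655, Σ(ln x)² = 13.2535, Σln y = 11.9411, Σln x·ln y = 20.0572).
Solving (det = 16.0713): k = 1.56959, ln C = -0.09359, so C = exp(-0.09359) = 0.91065.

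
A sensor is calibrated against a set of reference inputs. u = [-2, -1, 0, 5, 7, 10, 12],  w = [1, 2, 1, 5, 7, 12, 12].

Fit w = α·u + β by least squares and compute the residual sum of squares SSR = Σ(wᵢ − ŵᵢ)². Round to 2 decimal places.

The normal system AᵀA·[α, β]ᵀ = Aᵀw is [[323, 31]; [31, 7]]·[α, β]ᵀ = [334, 40]ᵀ.
det = 323·7 − 31² = 1300.
α = (334·7 − 31·40)/1300 = 549/650; β = (323·40 − 31·334)/1300 = 1283/650.
Residuals: 93/130, 283/325, -633/650, -389/325, -288/325, 79/50, -71/650; SSR = 2257/325.

SSR = 6.94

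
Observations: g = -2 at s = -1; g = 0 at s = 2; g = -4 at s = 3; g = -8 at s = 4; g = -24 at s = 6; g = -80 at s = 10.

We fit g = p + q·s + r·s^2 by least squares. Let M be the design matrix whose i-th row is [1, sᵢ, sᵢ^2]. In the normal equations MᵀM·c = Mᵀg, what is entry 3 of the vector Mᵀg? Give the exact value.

-9030

Entry 3 ↔ basis s^2, so (Mᵀg)_{3} = Σᵢ (s^2)·gᵢ = (1)·(-2) + (4)·(0) + (9)·(-4) + (16)·(-8) + (36)·(-24) + (100)·(-80) = -9030.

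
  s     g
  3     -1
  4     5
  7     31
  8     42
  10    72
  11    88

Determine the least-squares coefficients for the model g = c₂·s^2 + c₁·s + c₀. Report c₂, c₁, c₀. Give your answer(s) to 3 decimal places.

MᵀM·[c₂, c₁, c₀]ᵀ = Mᵀg reads: 31475·c₂ + 3277·c₁ + 359·c₀ = 22126;  3277·c₂ + 359·c₁ + 43·c₀ = 2258;  359·c₂ + 43·c₁ + 6·c₀ = 237.
(Σs^2·s^2 = 31475, Σs^2·s = 3277, Σs^2 = 359, Σs·s = 359, Σs = 43, Σ1 = 6, Σs^2·g = 22126, Σs·g = 2258, Σg = 237.)
Solving the 3×3 system (Gaussian elimination) gives c₂ = 1983/2444, c₁ = -219/940, c₀ = -45077/6110.

c₂ = 0.811, c₁ = -0.233, c₀ = -7.378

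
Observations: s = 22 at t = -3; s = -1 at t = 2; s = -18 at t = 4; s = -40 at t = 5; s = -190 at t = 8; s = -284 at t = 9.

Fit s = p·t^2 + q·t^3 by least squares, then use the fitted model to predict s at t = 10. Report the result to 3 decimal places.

Setting ∂/∂p … = 0 gives: 11635·p + 95755·q = -36258;  95755·p + 814099·q = -311070.
(Σt^2·t^2 = 11635, Σt^2·t^3 = 95755, Σt^3·t^3 = 814099, Σt^2·s = -36258, Σt^3·s = -311070.)
Determinant 11635·814099 − 95755² = 303021840.
p = ((-36258)·814099 − 95755·(-311070))/303021840 = 2037169/2295620; q = (11635·(-311070) − 95755·(-36258))/303021840 = -2456911/5050364.
At t = 10: ŝ = (2037169/2295620)·(100) + (-2456911/5050364)·(1000) = -502183455/1262591.

ŝ = -397.740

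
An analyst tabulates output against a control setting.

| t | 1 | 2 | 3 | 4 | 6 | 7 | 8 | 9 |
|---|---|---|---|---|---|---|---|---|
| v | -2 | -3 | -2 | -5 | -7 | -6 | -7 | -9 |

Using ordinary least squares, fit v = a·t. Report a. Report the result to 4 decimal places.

With design matrix X, XᵀX = [[260]] and Xᵀv = [-255]ᵀ.
a = (-255)/260 = -0.980769.

a = -0.9808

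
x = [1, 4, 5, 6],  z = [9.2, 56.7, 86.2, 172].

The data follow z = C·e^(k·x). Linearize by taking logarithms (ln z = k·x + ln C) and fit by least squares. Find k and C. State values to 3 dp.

Taking logs, ln z = k·x + ln C, so regress ln z on x.
Σx = 16.0000, Σ(x)² = 78.0000, Σln z = 15.8611, Σx·ln z = 71.5386.
Equations: 78.0000·k + 16.0000·ln C = 71.5386;  16.0000·k + 4·ln C = 15.8611.
Slope k = (n·Σx·ln z − Σx·Σln z)/(n·Σ(x)² − (Σx)²) = (4·71.5386 − 16.0000·15.8611)/56.0000 = 0.57815; ln C = (Σln z − k·Σx)/n = 1.65270, so C = exp(1.65270) = 5.22106.

k = 0.578, C = 5.221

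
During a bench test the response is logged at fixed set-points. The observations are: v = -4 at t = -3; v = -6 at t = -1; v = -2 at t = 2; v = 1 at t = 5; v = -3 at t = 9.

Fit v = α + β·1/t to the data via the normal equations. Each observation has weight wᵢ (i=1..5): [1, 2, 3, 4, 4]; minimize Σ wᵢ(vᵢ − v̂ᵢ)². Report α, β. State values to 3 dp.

Compute the Gram sums: Σwᵢ·1 = 14, Σwᵢ·1/t = 37/90, Σwᵢ·1/t·1/t = 24871/8100.
For AᵀWv: Σwᵢ·v = -30, Σwᵢ·1/t·v = 49/5.
Normal equations: [[14, 37/90]; [37/90, 24871/8100]]·[α, β]ᵀ = [-30, 49/5]ᵀ.
Determinant 14·(24871/8100) − (37/90)² = 13873/324.
α = ((-30)·(24871/8100) − (37/90)·(49/5))/(13873/324) = -778764/346825; β = (14·(49/5) − (37/90)·(-30))/(13873/324) = 242244/69365.

α = -2.245, β = 3.492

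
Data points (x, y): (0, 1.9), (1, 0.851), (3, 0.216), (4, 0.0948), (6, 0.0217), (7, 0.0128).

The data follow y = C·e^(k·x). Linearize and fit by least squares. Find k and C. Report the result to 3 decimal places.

Let Y = ln y. Fitting Y = k·x + ln C by least squares:
Sums: Σx = 21.0000, Σ(x)² = 111.0000, Σln y = -11.5967, Σx·ln y = -67.6735.
Normal system: [[111.0000, 21.0000]; [21.0000, 6]]·[k, ln C]ᵀ = [-67.6735, -11.5967]ᵀ.
Solving (det = 225.0000): k = -0.72227, ln C = 0.59516, so C = exp(0.59516) = 1.81331.

k = -0.722, C = 1.813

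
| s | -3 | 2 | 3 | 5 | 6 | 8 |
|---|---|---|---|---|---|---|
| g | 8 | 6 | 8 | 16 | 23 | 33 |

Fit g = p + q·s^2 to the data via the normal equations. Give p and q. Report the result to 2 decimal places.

p = 4.28, q = 0.46

Compute the Gram sums: Σ1 = 6, Σs^2 = 147, Σs^2·s^2 = 6195.
Right-hand side: Σg = 94, Σs^2·g = 3508.
XᵀX·[p, q]ᵀ = Xᵀg becomes [[6, 147]; [147, 6195]]·[p, q]ᵀ = [94, 3508]ᵀ.
Eliminating q: 6195·(row 1) − 147·(row 2) gives 15561·p = 6195·94 − 147·3508 = 66654, so p = 1058/247.
Then q = (3508 − 147·(1058/247))/6195 = 2410/5187.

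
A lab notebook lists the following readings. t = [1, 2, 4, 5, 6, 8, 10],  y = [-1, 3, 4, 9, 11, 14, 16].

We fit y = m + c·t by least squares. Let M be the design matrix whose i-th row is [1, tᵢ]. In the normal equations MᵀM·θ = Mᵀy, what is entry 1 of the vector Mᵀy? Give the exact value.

56

Entry 1 ↔ basis 1, so (Mᵀy)_{1} = Σᵢ yᵢ = (1)·(-1) + (1)·(3) + (1)·(4) + (1)·(9) + (1)·(11) + (1)·(14) + (1)·(16) = 56.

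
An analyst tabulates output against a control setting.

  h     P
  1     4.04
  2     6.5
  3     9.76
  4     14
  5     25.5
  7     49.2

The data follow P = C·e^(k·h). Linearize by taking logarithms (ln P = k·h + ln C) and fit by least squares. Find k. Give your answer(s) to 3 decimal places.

k = 0.421

With ln Pᵢ as the transformed response and hᵢ as the regressor:
Over the data: Σh = 22.0000, Σ(h)² = 104.0000, Σln P = 15.3200, Σh·ln P = 65.9956.
Normal system: [[104.0000, 22.0000]; [22.0000, 6]]·[k, ln C]ᵀ = [65.9956, 15.3200]ᵀ.
Slope k = (n·Σh·ln P − Σh·Σln P)/(n·Σ(h)² − (Σh)²) = (6·65.9956 − 22.0000·15.3200)/140.0000 = 0.42096; ln C = (Σln P − k·Σh)/n = 1.00981.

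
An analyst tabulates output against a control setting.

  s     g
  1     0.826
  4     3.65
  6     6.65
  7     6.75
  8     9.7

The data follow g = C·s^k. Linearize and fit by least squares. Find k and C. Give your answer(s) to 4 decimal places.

Linearized form: ln g = k·ln s + ln C. From the 5 transformed points,
AᵀA = [[13.2429, 7.2034]; [7.2034, 5]], rhs = [13.6301, 7.1799]ᵀ  (here Σln s = 7.2034, Σ(ln s)² = 13.2429, Σln g = 7.1799, Σln s·ln g = 13.6301).
Solving (det = 14.3252): k = 1.14701, ln C = -0.21651, so C = exp(-0.21651) = 0.80533.

k = 1.1470, C = 0.8053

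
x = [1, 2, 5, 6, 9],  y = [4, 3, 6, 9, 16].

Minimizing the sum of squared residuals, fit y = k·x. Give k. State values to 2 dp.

k = 1.62

Entries of MᵀM: Σx·x = 147.
Moment sums: Σx·y = 238.
Normal equations: [[147]]·[k]ᵀ = [238]ᵀ.
Hence k = 238 / 147 ≈ 1.61905.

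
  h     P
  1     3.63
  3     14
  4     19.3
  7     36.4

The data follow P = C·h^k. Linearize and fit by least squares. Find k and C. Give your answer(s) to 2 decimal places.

With ln Pᵢ as the transformed response and ln hᵢ as the regressor:
Over the data: Σln h = 4.4308, Σ(ln h)² = 6.9153, Σln P = 10.4830, Σln h·ln P = 13.9976.
Normal system: [[6.9153, 4.4308]; [4.4308, 4]]·[k, ln C]ᵀ = [13.9976, 10.4830]ᵀ.
Δ = 6.9153·4 − (4.4308)² = 8.0292; k = (13.9976·4 − 4.4308·10.4830)/8.0292 = 1.18845, ln C = (6.9153·10.4830 − 4.4308·13.9976)/8.0292 = 1.30429, so C = exp(1.30429) = 3.68508.

k = 1.19, C = 3.69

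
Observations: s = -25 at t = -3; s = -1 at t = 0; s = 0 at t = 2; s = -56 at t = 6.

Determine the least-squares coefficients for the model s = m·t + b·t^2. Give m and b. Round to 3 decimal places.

m = 2.645, b = -1.983

From the data, Σt·t = 49, Σt·t^2 = 197, Σt^2·t^2 = 1393.
Moment sums: Σt·s = -261, Σt^2·s = -2241.
AᵀA·[m, b]ᵀ = Aᵀs becomes [[49, 197]; [197, 1393]]·[m, b]ᵀ = [-261, -2241]ᵀ.
Determinant 49·1393 − 197² = 29448.
m = ((-261)·1393 − 197·(-2241))/29448 = 1082/409; b = (49·(-2241) − 197·(-261))/29448 = -811/409.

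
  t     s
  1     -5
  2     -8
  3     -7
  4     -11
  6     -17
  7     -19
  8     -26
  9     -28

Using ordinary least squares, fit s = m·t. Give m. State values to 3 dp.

The normal system AᵀA·[m]ᵀ = Aᵀs is [[260]]·[m]ᵀ = [-781]ᵀ.
Hence m = -781 / 260 ≈ -3.00385.

m = -3.004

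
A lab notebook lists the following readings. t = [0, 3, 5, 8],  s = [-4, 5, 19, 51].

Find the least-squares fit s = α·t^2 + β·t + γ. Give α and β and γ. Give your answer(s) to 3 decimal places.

α = 0.767, β = 0.749, γ = -4.029

Entries of AᵀA: Σt^2·t^2 = 4802, Σt^2·t = 664, Σt^2 = 98, Σt·t = 98, Σt = 16, Σ1 = 4.
Moment sums: Σt^2·s = 3784, Σt·s = 518, Σs = 71.
So AᵀA·[α, β, γ]ᵀ = Aᵀs: [[4802, 664, 98]; [664, 98, 16]; [98, 16, 4]]·[α, β, γ]ᵀ = [3784, 518, 71]ᵀ.
Row-reducing yields α = 23/30, β = 191/255, γ = -137/34.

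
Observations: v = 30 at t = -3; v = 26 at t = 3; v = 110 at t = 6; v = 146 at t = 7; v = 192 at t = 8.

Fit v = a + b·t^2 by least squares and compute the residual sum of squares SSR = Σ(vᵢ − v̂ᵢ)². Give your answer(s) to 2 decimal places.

MᵀM·[a, b]ᵀ = Mᵀv reads: 5·a + 167·b = 504;  167·a + 7955·b = 23906.
Determinant 5·7955 − 167² = 11886.
a = (504·7955 − 167·23906)/11886 = 8509/5943; b = (5·23906 − 167·504)/11886 = 17681/5943.
Residuals: 10652/5943, -13120/5943, 8705/5943, -2400/1981, 321/1981; SSR = 69686/5943.

SSR = 11.73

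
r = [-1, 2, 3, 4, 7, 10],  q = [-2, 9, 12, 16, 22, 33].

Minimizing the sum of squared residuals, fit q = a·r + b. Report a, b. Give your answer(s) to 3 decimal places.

The normal system MᵀM·[a, b]ᵀ = Mᵀq is [[179, 25]; [25, 6]]·[a, b]ᵀ = [604, 90]ᵀ.
Determinant 179·6 − 25² = 449.
a = (604·6 − 25·90)/449 = 1374/449; b = (179·90 − 25·604)/449 = 1010/449.

a = 3.060, b = 2.249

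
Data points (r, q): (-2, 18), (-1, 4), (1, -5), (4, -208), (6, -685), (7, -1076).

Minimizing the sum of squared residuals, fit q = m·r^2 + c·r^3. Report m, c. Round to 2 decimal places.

Normal-equation sums: Σr^2·r^2 = 3971, Σr^2·r^3 = 25575, Σr^3·r^3 = 168467.
For Aᵀq: Σr^2·q = -80641, Σr^3·q = -530493.
Determinant 3971·168467 − 25575² = 14901832.
m = ((-80641)·168467 − 25575·(-530493))/14901832 = -204419/169339; c = (3971·(-530493) − 25575·(-80641))/14901832 = -502206/169339.

m = -1.21, c = -2.97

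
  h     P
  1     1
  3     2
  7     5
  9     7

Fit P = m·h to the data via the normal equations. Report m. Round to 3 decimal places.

The normal equations are: 140·m = 105.
(Σh·h = 140, Σh·P = 105.)
Hence m = 105 / 140 ≈ 0.75.

m = 0.750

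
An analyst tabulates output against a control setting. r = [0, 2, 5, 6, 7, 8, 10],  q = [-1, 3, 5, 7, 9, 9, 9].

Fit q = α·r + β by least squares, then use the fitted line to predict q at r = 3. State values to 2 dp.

Entries of MᵀM: Σr·r = 278, Σr = 38, Σ1 = 7.
Right-hand side: Σr·q = 298, Σq = 41.
MᵀM·[α, β]ᵀ = Mᵀq becomes [[278, 38]; [38, 7]]·[α, β]ᵀ = [298, 41]ᵀ.
det = 278·7 − 38² = 502.
α = (298·7 − 38·41)/502 = 264/251; β = (278·41 − 38·298)/502 = 37/251.
At r = 3: q̂ = (264/251)·(3) + (37/251)·(1) = 829/251.

q̂ = 3.30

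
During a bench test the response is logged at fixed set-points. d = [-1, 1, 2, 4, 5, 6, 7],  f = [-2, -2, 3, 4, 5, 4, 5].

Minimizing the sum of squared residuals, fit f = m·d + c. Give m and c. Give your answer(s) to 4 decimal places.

m = 0.9598, c = -0.8621

The normal equations are: 132·m + 24·c = 106;  24·m + 7·c = 17.
(Σd·d = 132, Σd = 24, Σ1 = 7, Σd·f = 106, Σf = 17.)
Eliminating c: 7·(row 1) − 24·(row 2) gives 348·m = 7·106 − 24·17 = 334, so m = 167/174.
Then c = (17 − 24·(167/174))/7 = -25/29.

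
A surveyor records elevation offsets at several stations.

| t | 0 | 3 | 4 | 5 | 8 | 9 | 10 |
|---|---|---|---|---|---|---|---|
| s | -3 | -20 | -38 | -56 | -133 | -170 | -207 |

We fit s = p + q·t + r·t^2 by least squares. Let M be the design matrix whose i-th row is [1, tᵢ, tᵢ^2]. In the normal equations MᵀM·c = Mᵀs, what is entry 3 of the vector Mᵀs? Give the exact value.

-45170

Entry 3 ↔ basis t^2, so (Mᵀs)_{3} = Σᵢ (t^2)·sᵢ = (0)·(-3) + (9)·(-20) + (16)·(-38) + (25)·(-56) + (64)·(-133) + (81)·(-170) + (100)·(-207) = -45170.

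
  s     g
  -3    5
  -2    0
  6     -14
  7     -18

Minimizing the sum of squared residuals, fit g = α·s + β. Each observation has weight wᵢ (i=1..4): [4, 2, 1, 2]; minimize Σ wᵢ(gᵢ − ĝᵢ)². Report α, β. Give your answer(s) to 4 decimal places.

α = -2.1715, β = -2.3682

The normal system MᵀWM·[α, β]ᵀ = MᵀWg is [[178, 4]; [4, 9]]·[α, β]ᵀ = [-396, -30]ᵀ.
Eliminating β: 9·(row 1) − 4·(row 2) gives 1586·α = 9·(-396) − 4·(-30) = -3444, so α = -1722/793.
Then β = ((-30) − 4·(-1722/793))/9 = -1878/793.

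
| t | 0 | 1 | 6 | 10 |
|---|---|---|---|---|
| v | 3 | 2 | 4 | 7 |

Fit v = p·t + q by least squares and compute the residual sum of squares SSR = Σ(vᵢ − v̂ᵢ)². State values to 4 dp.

SSR = 1.8919

Forming AᵀA = [[137, 17]; [17, 4]] and Aᵀv = [96, 16]ᵀ gives AᵀA·[p, q]ᵀ = Aᵀv.
Δ = 137·4 − 17² = 259.
p = (96·4 − 17·16)/259 = 16/37; q = (137·16 − 17·96)/259 = 80/37.
Residuals: 31/37, -22/37, -28/37, 19/37; SSR = 70/37.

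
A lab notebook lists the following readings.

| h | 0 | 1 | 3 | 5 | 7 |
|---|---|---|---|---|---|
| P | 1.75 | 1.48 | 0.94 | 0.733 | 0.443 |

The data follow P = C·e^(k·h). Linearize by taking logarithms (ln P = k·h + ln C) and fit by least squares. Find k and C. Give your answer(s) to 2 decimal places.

Let Y = ln P. Fitting Y = k·h + ln C by least squares:
Σh = 16.0000, Σ(h)² = 84.0000, Σln P = -0.2350, Σh·ln P = -7.0459.
Equations: 84.0000·k + 16.0000·ln C = -7.0459;  16.0000·k + 5·ln C = -0.2350.
Δ = 84.0000·5 − (16.0000)² = 164.0000; k = (-7.0459·5 − 16.0000·-0.2350)/164.0000 = -0.19189, ln C = (84.0000·-0.2350 − 16.0000·-7.0459)/164.0000 = 0.56704, so C = exp(0.56704) = 1.76303.

k = -0.19, C = 1.76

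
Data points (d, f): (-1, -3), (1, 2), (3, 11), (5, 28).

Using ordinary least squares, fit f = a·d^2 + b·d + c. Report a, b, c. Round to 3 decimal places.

Normal-equation sums: Σd^2·d^2 = 708, Σd^2·d = 152, Σd^2 = 36, Σd·d = 36, Σd = 8, Σ1 = 4.
Moment sums: Σd^2·f = 798, Σd·f = 178, Σf = 38.
So MᵀM·[a, b, c]ᵀ = Mᵀf: [[708, 152, 36]; [152, 36, 8]; [36, 8, 4]]·[a, b, c]ᵀ = [798, 178, 38]ᵀ.
Inverting the 3×3 Gram matrix, [a, b, c]ᵀ = [3/4, 21/10, -29/20]ᵀ.

a = 0.750, b = 2.100, c = -1.450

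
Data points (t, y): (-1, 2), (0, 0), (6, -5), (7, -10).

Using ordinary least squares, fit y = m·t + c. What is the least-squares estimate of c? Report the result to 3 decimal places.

c = 0.530

XᵀX·[m, c]ᵀ = Xᵀy reads: 86·m + 12·c = -102;  12·m + 4·c = -13.
Determinant 86·4 − 12² = 200.
m = ((-102)·4 − 12·(-13))/200 = -63/50; c = (86·(-13) − 12·(-102))/200 = 53/100.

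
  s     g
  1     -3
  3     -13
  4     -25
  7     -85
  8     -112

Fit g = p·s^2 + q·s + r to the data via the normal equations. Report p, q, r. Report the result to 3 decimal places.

p = -2.070, q = 2.964, r = -3.700

With design matrix M, MᵀM = [[6835, 947, 139]; [947, 139, 23]; [139, 23, 5]] and Mᵀg = [-11853, -1633, -238]ᵀ.
Solving the 3×3 system (Gaussian elimination) gives p = -10381/5016, q = 14867/5016, r = -3093/836.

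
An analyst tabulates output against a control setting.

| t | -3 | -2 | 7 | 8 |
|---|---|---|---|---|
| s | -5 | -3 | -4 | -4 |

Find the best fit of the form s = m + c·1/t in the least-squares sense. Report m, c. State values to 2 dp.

The normal system XᵀX·[m, c]ᵀ = Xᵀs is [[4, -95/168]; [-95/168, 11209/28224]]·[m, c]ᵀ = [-16, 44/21]ᵀ.
det = 4·(11209/28224) − (-95/168)² = 3979/3136.
m = ((-16)·(11209/28224) − (-95/168)·(44/21))/(3979/3136) = -145904/35811; c = (4·(44/21) − (-95/168)·(-16))/(3979/3136) = -6272/11937.

m = -4.07, c = -0.53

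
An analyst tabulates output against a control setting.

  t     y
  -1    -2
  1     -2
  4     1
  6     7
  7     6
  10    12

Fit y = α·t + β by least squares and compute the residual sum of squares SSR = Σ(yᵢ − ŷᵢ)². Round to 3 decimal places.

SSR = 11.554

Normal-equation sums: Σt·t = 203, Σt = 27, Σ1 = 6.
And Σt·y = 208, Σy = 22.
AᵀA·[α, β]ᵀ = Aᵀy becomes [[203, 27]; [27, 6]]·[α, β]ᵀ = [208, 22]ᵀ.
det = 203·6 − 27² = 489.
α = (208·6 − 27·22)/489 = 218/163; β = (203·22 − 27·208)/489 = -1150/489.
Residuals: 826/489, -482/489, -977/489, 649/489, -494/489, 478/489; SSR = 5650/489.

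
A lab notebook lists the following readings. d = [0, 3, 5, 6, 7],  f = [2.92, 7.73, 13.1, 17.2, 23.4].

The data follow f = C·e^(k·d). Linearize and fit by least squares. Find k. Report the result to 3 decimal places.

k = 0.294

Linearized form: ln f = k·d + ln C. From the 5 transformed points,
XᵀX = [[119.0000, 21.0000]; [21.0000, 5]], rhs = [58.1370, 11.6870]ᵀ  (here Σd = 21.0000, Σ(d)² = 119.0000, Σln f = 11.6870, Σd·ln f = 58.1370).
Δ = 119.0000·5 − (21.0000)² = 154.0000; k = (58.1370·5 − 21.0000·11.6870)/154.0000 = 0.29389, ln C = (119.0000·11.6870 − 21.0000·58.1370)/154.0000 = 1.10305.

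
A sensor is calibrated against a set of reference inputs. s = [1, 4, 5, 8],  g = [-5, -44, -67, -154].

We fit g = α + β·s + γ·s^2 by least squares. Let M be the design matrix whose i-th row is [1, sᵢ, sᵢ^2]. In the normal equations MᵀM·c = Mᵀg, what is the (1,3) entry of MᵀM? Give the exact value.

106

Row 1 ↔ basis 1, column 3 ↔ basis s^2, so (MᵀM)_{1,3} = Σᵢ s^2 = (1)·(1) + (1)·(16) + (1)·(25) + (1)·(64) = 106.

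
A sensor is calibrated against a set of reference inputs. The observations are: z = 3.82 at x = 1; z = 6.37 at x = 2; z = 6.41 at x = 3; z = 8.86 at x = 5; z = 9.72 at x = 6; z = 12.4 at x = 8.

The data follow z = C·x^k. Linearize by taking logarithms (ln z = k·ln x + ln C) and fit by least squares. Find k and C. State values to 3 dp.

k = 0.525, C = 3.927

Taking logs, ln z = k·ln x + ln C, so regress ln z on ln x.
AᵀA = [[11.8122, 7.2724]; [7.2724, 6]], rhs = [16.1458, 12.0231]ᵀ  (here Σln x = 7.2724, Σ(ln x)² = 11.8122, Σln z = 12.0231, Σln x·ln z = 16.1458).
Δ = 11.8122·6 − (7.2724)² = 17.9853; k = (16.1458·6 − 7.2724·12.0231)/17.9853 = 0.52474, ln C = (11.8122·12.0231 − 7.2724·16.1458)/17.9853 = 1.36784, so C = exp(1.36784) = 3.92687.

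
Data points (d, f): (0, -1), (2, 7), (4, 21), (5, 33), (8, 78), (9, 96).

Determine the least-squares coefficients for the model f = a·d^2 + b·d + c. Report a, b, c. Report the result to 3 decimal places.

a = 1.022, b = 1.608, c = -0.875

Normal-equation sums: Σd^2·d^2 = 11554, Σd^2·d = 1438, Σd^2 = 190, Σd·d = 190, Σd = 28, Σ1 = 6.
Moment sums: Σd^2·f = 13957, Σd·f = 1751, Σf = 234.
MᵀM·[a, b, c]ᵀ = Mᵀf becomes [[11554, 1438, 190]; [1438, 190, 28]; [190, 28, 6]]·[a, b, c]ᵀ = [13957, 1751, 234]ᵀ.
Row-reducing yields a = 3769/3687, b = 11857/7374, c = -1075/1229.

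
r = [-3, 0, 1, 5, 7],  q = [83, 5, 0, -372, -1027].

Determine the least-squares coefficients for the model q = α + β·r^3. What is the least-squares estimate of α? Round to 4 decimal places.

Sums needed: Σ1 = 5, Σr^3 = 442, Σr^3·r^3 = 134004.
For Xᵀq: Σq = -1311, Σr^3·q = -401002.
XᵀX·[α, β]ᵀ = Xᵀq becomes [[5, 442]; [442, 134004]]·[α, β]ᵀ = [-1311, -401002]ᵀ.
Δ = 5·134004 − 442² = 474656.
α = ((-1311)·134004 − 442·(-401002))/474656 = 15035/4564; β = (5·(-401002) − 442·(-1311))/474656 = -356387/118664.

α = 3.2943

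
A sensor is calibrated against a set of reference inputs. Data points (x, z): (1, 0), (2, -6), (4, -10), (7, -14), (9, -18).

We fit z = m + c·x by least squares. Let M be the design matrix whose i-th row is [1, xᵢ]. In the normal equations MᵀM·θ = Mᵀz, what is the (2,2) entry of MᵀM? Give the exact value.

151

Row 2 ↔ basis x, column 2 ↔ basis x, so (MᵀM)_{2,2} = Σᵢ (x)·(x) = (1)·(1) + (2)·(2) + (4)·(4) + (7)·(7) + (9)·(9) = 151.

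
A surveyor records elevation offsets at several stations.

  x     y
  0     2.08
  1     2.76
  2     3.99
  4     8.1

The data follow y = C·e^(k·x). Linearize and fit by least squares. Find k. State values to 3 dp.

k = 0.344

Let Y = ln y. Fitting Y = k·x + ln C by least squares:
XᵀX = [[21.0000, 7.0000]; [7.0000, 4]], rhs = [12.1503, 5.2233]ᵀ  (here Σx = 7.0000, Σ(x)² = 21.0000, Σln y = 5.2233, Σx·ln y = 12.1503).
Slope k = (n·Σx·ln y − Σx·Σln y)/(n·Σ(x)² − (Σx)²) = (4·12.1503 − 7.0000·5.2233)/35.0000 = 0.34395; ln C = (Σln y − k·Σx)/n = 0.70390.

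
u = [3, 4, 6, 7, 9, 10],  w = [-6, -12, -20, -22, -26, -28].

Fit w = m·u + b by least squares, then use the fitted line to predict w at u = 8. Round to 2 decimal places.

ŵ = -23.52

The normal system MᵀM·[m, b]ᵀ = Mᵀw is [[291, 39]; [39, 6]]·[m, b]ᵀ = [-854, -114]ᵀ.
Determinant 291·6 − 39² = 225.
m = ((-854)·6 − 39·(-114))/225 = -226/75; b = (291·(-114) − 39·(-854))/225 = 44/75.
At u = 8: ŵ = (-226/75)·(8) + (44/75)·(1) = -588/25.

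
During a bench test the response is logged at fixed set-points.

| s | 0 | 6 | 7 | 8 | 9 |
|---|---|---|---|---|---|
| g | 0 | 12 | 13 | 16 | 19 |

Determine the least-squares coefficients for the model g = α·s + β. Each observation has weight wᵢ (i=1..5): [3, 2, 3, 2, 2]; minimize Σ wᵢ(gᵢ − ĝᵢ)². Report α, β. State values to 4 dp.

α = 2.0191, β = -0.1902

The normal system MᵀWM·[α, β]ᵀ = MᵀWg is [[509, 67]; [67, 12]]·[α, β]ᵀ = [1015, 133]ᵀ.
Δ = 509·12 − 67² = 1619.
α = (1015·12 − 67·133)/1619 = 3269/1619; β = (509·133 − 67·1015)/1619 = -308/1619.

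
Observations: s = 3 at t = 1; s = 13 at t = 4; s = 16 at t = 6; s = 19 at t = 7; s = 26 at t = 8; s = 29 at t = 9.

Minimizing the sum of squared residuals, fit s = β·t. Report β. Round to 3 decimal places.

β = 3.049

Normal-equation sums: Σt·t = 247.
Moment sums: Σt·s = 753.
Hence β = 753 / 247 ≈ 3.04858.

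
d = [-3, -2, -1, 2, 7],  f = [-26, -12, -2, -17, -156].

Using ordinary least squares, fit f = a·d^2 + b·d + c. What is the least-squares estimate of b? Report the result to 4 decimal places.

The normal equations are: 2515·a + 315·b + 67·c = -7996;  315·a + 67·b + 3·c = -1022;  67·a + 3·b + 5·c = -213.
(Σd^2·d^2 = 2515, Σd^2·d = 315, Σd^2 = 67, Σd·d = 67, Σd = 3, Σ1 = 5, Σd^2·f = -7996, Σd·f = -1022, Σf = -213.)
Solving the 3×3 system (Gaussian elimination) gives a = -111899/37408, b = -41417/37408, c = -17321/9352.

b = -1.1072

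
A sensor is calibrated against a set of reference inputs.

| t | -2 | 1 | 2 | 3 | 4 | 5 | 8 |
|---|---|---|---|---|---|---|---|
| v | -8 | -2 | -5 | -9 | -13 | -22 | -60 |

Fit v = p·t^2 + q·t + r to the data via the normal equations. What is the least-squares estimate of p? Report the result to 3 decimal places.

p = -1.032

Sums needed: Σt^2·t^2 = 5091, Σt^2·t = 729, Σt^2 = 123, Σt·t = 123, Σt = 21, Σ1 = 7.
And Σt^2·v = -4733, Σt·v = -665, Σv = -119.
Inverting the 3×3 Gram matrix, [p, q, r]ᵀ = [-2779/2694, 7112/6735, -9169/4490]ᵀ.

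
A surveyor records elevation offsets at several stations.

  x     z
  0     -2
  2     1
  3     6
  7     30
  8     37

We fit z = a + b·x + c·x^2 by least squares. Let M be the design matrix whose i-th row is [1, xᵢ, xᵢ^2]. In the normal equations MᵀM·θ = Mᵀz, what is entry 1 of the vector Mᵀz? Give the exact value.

72

Entry 1 ↔ basis 1, so (Mᵀz)_{1} = Σᵢ zᵢ = (1)·(-2) + (1)·(1) + (1)·(6) + (1)·(30) + (1)·(37) = 72.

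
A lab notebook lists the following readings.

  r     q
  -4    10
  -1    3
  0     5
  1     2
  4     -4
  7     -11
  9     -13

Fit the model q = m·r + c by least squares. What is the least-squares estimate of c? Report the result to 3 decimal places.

The normal system MᵀM·[m, c]ᵀ = Mᵀq is [[164, 16]; [16, 7]]·[m, c]ᵀ = [-251, -8]ᵀ.
det = 164·7 − 16² = 892.
m = ((-251)·7 − 16·(-8))/892 = -1629/892; c = (164·(-8) − 16·(-251))/892 = 676/223.

c = 3.031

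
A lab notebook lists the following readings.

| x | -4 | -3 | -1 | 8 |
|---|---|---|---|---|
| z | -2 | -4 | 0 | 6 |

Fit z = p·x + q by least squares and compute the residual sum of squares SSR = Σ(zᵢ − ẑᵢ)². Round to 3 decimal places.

SSR = 4.622

With design matrix A, AᵀA = [[90, 0]; [0, 4]] and Aᵀz = [68, 0]ᵀ.
det = 90·4 − 0² = 360.
p = (68·4 − 0·0)/360 = 34/45; q = (90·0 − 0·68)/360 = 0.
Residuals: 46/45, -26/15, 34/45, -2/45; SSR = 208/45.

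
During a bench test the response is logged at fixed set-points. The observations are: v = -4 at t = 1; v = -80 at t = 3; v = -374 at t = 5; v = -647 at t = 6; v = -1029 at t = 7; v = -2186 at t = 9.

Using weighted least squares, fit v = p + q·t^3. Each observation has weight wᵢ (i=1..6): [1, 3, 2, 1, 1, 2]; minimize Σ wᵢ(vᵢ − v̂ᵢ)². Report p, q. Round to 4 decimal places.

MᵀWM·[p, q]ᵀ = MᵀWv reads: 10·p + 2349·q = -7040;  2349·p + 1260625·q = -3779871.
Δ = 10·1260625 − 2349² = 7088449.
p = ((-7040)·1260625 − 2349·(-3779871))/7088449 = 4116979/7088449; q = (10·(-3779871) − 2349·(-7040))/7088449 = -21261750/7088449.

p = 0.5808, q = -2.9995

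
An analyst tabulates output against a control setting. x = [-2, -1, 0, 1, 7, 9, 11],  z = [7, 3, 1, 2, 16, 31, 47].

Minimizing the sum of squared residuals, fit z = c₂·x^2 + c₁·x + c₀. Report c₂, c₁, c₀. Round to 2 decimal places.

Normal-equation sums: Σx^2·x^2 = 23621, Σx^2·x = 2395, Σx^2 = 257, Σx·x = 257, Σx = 25, Σ1 = 7.
For Aᵀz: Σx^2·z = 9015, Σx·z = 893, Σz = 107.
Inverting the 3×3 Gram matrix, [c₂, c₁, c₀]ᵀ = [172343/345009, -467014/345009, 4178/2347]ᵀ.

c₂ = 0.50, c₁ = -1.35, c₀ = 1.78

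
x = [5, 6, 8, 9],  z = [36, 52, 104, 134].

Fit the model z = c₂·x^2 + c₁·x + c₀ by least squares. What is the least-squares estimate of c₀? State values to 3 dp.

With design matrix M, MᵀM = [[12578, 1582, 206]; [1582, 206, 28]; [206, 28, 4]] and Mᵀz = [20282, 2530, 326]ᵀ.
Inverting the 3×3 Gram matrix, [c₂, c₁, c₀]ᵀ = [7/3, -118/15, 82/5]ᵀ.

c₀ = 16.400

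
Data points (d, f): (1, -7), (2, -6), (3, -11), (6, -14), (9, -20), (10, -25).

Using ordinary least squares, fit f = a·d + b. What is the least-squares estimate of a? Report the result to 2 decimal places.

From the data, Σd·d = 231, Σd = 31, Σ1 = 6.
Right-hand side: Σd·f = -566, Σf = -83.
Determinant 231·6 − 31² = 425.
a = ((-566)·6 − 31·(-83))/425 = -823/425; b = (231·(-83) − 31·(-566))/425 = -1627/425.

a = -1.94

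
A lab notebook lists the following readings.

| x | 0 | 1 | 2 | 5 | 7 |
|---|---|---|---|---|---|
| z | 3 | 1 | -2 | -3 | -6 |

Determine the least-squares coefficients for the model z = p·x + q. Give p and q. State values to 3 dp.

Entries of MᵀM: Σx·x = 79, Σx = 15, Σ1 = 5.
For Mᵀz: Σx·z = -60, Σz = -7.
Normal equations: [[79, 15]; [15, 5]]·[p, q]ᵀ = [-60, -7]ᵀ.
det = 79·5 − 15² = 170.
p = ((-60)·5 − 15·(-7))/170 = -39/34; q = (79·(-7) − 15·(-60))/170 = 347/170.

p = -1.147, q = 2.041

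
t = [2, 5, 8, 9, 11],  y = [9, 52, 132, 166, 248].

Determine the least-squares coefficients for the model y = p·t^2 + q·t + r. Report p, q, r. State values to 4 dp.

p = 2.0333, q = 0.1133, r = 0.6400

With design matrix A, AᵀA = [[25939, 2705, 295]; [2705, 295, 35]; [295, 35, 5]] and Aᵀy = [53238, 5556, 607]ᵀ.
Solving the 3×3 system (Gaussian elimination) gives p = 61/30, q = 17/150, r = 16/25.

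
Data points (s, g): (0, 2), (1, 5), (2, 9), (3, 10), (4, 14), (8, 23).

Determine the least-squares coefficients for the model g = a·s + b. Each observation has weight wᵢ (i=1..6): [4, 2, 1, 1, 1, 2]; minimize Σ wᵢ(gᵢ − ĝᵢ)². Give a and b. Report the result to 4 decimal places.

a = 2.6304, b = 2.3618

Compute the Gram sums: Σwᵢ·s·s = 159, Σwᵢ·s = 27, Σwᵢ·1 = 11.
Moment sums: Σwᵢ·s·g = 482, Σwᵢ·g = 97.
Normal equations: [[159, 27]; [27, 11]]·[a, b]ᵀ = [482, 97]ᵀ.
Determinant 159·11 − 27² = 1020.
a = (482·11 − 27·97)/1020 = 2683/1020; b = (159·97 − 27·482)/1020 = 803/340.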